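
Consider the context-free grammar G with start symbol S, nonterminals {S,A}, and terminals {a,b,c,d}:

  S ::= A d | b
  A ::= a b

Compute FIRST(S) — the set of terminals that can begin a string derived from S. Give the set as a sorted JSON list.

FIRST iteration:
iter 1:
  A via A→a b: +{a}
  S via S→A d: +{a}
  S via S→b: +{b}
  FIRST[S]={a,b}  FIRST[A]={a}
iter 2: (no change)
  FIRST[S]={a,b}  FIRST[A]={a}

FIRST(S) = ["a", "b"]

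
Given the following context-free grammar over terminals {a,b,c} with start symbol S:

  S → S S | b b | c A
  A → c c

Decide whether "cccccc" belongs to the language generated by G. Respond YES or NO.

CNF form of G:
  S -> S S | T0 A | T1 T1
  A -> T0 T0
  T0 -> c
  T1 -> b

Fill CYK table bottom-up:
  T[0,0] 'c' = {T0}  orig:{}
  T[1,1] 'c' = {T0}  orig:{}
  T[2,2] 'c' = {T0}  orig:{}
  T[3,3] 'c' = {T0}  orig:{}
  T[4,4] 'c' = {T0}  orig:{}
  T[5,5] 'c' = {T0}  orig:{}
  T[0,1] 'cc' = {A}
  T[1,2] 'cc' = {A}
  T[2,3] 'cc' = {A}
  T[3,4] 'cc' = {A}
  T[4,5] 'cc' = {A}
  T[0,2] 'ccc' = {S}
  T[1,3] 'ccc' = {S}
  T[2,4] 'ccc' = {S}
  T[3,5] 'ccc' = {S}
  T[0,3] 'cccc' = ∅
  T[1,4] 'cccc' = ∅
  T[2,5] 'cccc' = ∅
  T[0,4] 'ccccc' = ∅
  T[1,5] 'ccccc' = ∅
  T[0,5] 'cccccc' = {S}

S ∈ T[0,5] ⇒ YES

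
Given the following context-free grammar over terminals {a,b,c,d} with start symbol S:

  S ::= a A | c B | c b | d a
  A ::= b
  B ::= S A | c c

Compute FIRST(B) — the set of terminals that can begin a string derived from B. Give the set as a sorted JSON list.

FIRST sets, iterate to fixpoint:
[1]
  A via A→b: +{b}
  B via B→c c: +{c}
  S via S→a A: +{a}
  S via S→c B: +{c}
  S via S→d a: +{d}
  S: {a,c,d}  A: {b}  B: {c}
[2]
  B via B→S A: +{a,d}
  S: {a,c,d}  A: {b}  B: {a,c,d}
[3] — fixpoint
  S: {a,c,d}  A: {b}  B: {a,c,d}

FIRST(B) = ["a", "c", "d"]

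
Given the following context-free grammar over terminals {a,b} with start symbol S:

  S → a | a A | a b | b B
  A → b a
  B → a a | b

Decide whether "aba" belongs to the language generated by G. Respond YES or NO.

Convert to CNF:
  S -> T0 B | T1 A | T1 T0 | a
  A -> T0 T1
  B -> T1 T1 | b
  T0 -> b
  T1 -> a

CYK fill:
  [0..0]={S,T1}  "a"  orig:{S}
  [1..1]={B,T0}  "b"  orig:{B}
  [2..2]={S,T1}  "a"  orig:{S}
  [0..1]={S}  "ab"
  [1..2]={A}  "ba"
  [0..2]={S}  "aba"

S ∈ T[0,2] ⇒ YES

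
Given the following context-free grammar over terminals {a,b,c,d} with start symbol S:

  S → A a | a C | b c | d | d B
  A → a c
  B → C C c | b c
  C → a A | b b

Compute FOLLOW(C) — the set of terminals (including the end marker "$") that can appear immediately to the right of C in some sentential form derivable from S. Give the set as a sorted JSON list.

FIRST sets, iterate to fixpoint:
iter 1:
  A via A→a c: +{a}
  B via B→b c: +{b}
  C via C→a A: +{a}
  C via C→b b: +{b}
  S via S→A a: +{a}
  S via S→b c: +{b}
  S via S→d: +{d}
  FIRST(S)={a,b,d}  FIRST(A)={a}  FIRST(B)={b}  FIRST(C)={a,b}
iter 2:
  B via B→C C c: +{a}
  FIRST(S)={a,b,d}  FIRST(A)={a}  FIRST(B)={a,b}  FIRST(C)={a,b}
iter 3: (no change)
  FIRST(S)={a,b,d}  FIRST(A)={a}  FIRST(B)={a,b}  FIRST(C)={a,b}

Compute FOLLOW by fixpoint:
seed FOLLOW(S) with $
pass 1:
  B→C C c: FOLLOW(C) ⊇ FIRST(C) = {a,b}; new: +{a,b}
  B→C C c: FOLLOW(C) ⊇ FIRST(c) = {c}; new: +{c}
  C→a A: FOLLOW(A) ⊇ FOLLOW(C) ⊇ {a,b,c}; new: +{a,b,c}
  S→a C: FOLLOW(C) ⊇ FOLLOW(S) ⊇ {$}; new: +{$}
  S→d B: FOLLOW(B) ⊇ FOLLOW(S) ⊇ {$}; new: +{$}
  S: {$}  A: {a,b,c}  B: {$}  C: {$,a,b,c}
pass 2:
  C→a A: FOLLOW(A) ⊇ FOLLOW(C) ⊇ {$,a,b,c}; new: +{$}
  S: {$}  A: {$,a,b,c}  B: {$}  C: {$,a,b,c}
pass 3: — fixpoint
  S: {$}  A: {$,a,b,c}  B: {$}  C: {$,a,b,c}

FOLLOW(C) = ["$", "a", "b", "c"]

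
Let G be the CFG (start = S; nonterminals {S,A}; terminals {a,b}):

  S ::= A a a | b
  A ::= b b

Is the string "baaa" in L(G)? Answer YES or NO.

Convert to CNF:
  S -> A X2 | b
  A -> T0 T0
  T0 -> b
  T1 -> a
  X2 -> T1 T1

CYK fill:
  cell(0,0) b: {S,T0}  orig:{S}
  cell(1,1) a: {T1}  orig:{}
  cell(2,2) a: {T1}  orig:{}
  cell(3,3) a: {T1}  orig:{}
  cell(0,1) ba: ∅
  cell(1,2) aa: {X2}  orig:{}
  cell(2,3) aa: {X2}  orig:{}
  cell(0,2) baa: ∅
  cell(1,3) aaa: ∅
  cell(0,3) baaa: ∅

S ∉ T[0,3] ⇒ NO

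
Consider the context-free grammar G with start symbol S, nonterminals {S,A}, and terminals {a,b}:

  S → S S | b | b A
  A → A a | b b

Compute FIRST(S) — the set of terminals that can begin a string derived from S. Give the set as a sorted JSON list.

Compute FIRST by fixpoint:
pass 1:
  A via A→b b: +{b}
  S via S→b: +{b}
  S: {b}  A: {b}
pass 2: (stable)
  S: {b}  A: {b}

FIRST(S) = ["b"]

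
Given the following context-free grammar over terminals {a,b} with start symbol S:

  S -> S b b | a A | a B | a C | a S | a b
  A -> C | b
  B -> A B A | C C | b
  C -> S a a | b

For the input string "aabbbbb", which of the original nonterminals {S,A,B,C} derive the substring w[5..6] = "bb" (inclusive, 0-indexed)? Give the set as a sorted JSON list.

CNF form of G:
  S -> S X5 | T0 A | T0 B | T0 C | T0 S | T0 T1
  A -> S X2 | b
  B -> A X3 | C C | b
  C -> S X4 | b
  T0 -> a
  T1 -> b
  X2 -> T0 T0
  X3 -> B A
  X4 -> T0 T0
  X5 -> T1 T1

CYK table (by increasing span) — only the sub-triangle for w[5..6]:
  cell(5,5) b: {A,B,C,T1}  orig:{A,B,C}
  cell(6,6) b: {A,B,C,T1}  orig:{A,B,C}
  cell(5,6) bb: {B,X3,X5}  orig:{B}

Original NTs in T[5,6] deriving "bb": ["B"]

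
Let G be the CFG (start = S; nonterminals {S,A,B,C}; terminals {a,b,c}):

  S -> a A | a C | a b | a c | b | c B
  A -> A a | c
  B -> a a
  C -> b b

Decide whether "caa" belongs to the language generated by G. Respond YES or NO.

Convert to CNF:
  S -> T0 A | T0 C | T0 T1 | T0 T2 | T2 B | b
  A -> A T0 | c
  B -> T0 T0
  C -> T1 T1
  T0 -> a
  T1 -> b
  T2 -> c

Fill CYK table bottom-up:
  T[0,0] 'c' = {A,T2}  orig:{A}
  T[1,1] 'a' = {T0}  orig:{}
  T[2,2] 'a' = {T0}  orig:{}
  T[0,1] 'ca' = {A}
  T[1,2] 'aa' = {B}
  T[0,2] 'caa' = {A,S}

S ∈ T[0,2] ⇒ YES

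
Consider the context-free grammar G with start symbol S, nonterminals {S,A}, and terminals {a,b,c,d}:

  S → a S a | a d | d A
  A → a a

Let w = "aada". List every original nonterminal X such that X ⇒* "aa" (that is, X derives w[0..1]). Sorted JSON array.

CNF form of G:
  S -> T0 T1 | T0 X2 | T1 A
  A -> T0 T0
  T0 -> a
  T1 -> d
  X2 -> S T0

Fill CYK table bottom-up — only the sub-triangle for w[0..1]:
  [0..0]={T0}  "a"  orig:{}
  [1..1]={T0}  "a"  orig:{}
  [0..1]={A}  "aa"

Original NTs in T[0,1] deriving "aa": ["A"]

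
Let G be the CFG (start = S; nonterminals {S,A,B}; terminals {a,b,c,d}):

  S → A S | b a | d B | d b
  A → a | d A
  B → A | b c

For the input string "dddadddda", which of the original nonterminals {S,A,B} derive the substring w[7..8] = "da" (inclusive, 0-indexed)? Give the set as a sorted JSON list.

Convert to CNF:
  S -> A S | T0 B | T0 T1 | T1 T3
  A -> T0 A | a
  B -> T0 A | T1 T2 | a
  T0 -> d
  T1 -> b
  T2 -> c
  T3 -> a

CYK table (by increasing span), restricted to cells inside w[7..8]:
  cell(7,7) d: {T0}  orig:{}
  cell(8,8) a: {A,B,T3}  orig:{A,B}
  cell(7,8) da: {A,B,S}

Original NTs in T[7,8] deriving "da": ["A", "B", "S"]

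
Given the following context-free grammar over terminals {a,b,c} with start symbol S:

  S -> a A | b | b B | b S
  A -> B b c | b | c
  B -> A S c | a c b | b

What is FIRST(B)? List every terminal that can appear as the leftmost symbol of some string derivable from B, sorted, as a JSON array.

FIRST iteration:
iter 1:
  A via A→b: +{b}
  A via A→c: +{c}
  B via B→A S c: +{b,c}
  B via B→a c b: +{a}
  S via S→a A: +{a}
  S via S→b: +{b}
  S: {a,b}  A: {b,c}  B: {a,b,c}
iter 2:
  A via A→B b c: +{a}
  S: {a,b}  A: {a,b,c}  B: {a,b,c}
iter 3: — fixpoint
  S: {a,b}  A: {a,b,c}  B: {a,b,c}

FIRST(B) = ["a", "b", "c"]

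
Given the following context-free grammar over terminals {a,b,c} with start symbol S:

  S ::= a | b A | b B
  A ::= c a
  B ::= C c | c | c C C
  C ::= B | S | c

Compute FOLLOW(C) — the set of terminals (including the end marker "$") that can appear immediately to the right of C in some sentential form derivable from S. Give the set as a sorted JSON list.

FIRST iteration:
pass 1:
  A via A→c a: +{c}
  B via B→c: +{c}
  C via C→B: +{c}
  S via S→a: +{a}
  S via S→b A: +{b}
  FIRST[S]={a,b}  FIRST[A]={c}  FIRST[B]={c}  FIRST[C]={c}
pass 2:
  C via C→S: +{a,b}
  FIRST[S]={a,b}  FIRST[A]={c}  FIRST[B]={c}  FIRST[C]={a,b,c}
pass 3:
  B via B→C c: +{a,b}
  FIRST[S]={a,b}  FIRST[A]={c}  FIRST[B]={a,b,c}  FIRST[C]={a,b,c}
pass 4: (no change)
  FIRST[S]={a,b}  FIRST[A]={c}  FIRST[B]={a,b,c}  FIRST[C]={a,b,c}

FOLLOW sets:
initialize: $ ∈ FOLLOW(S)
[1]
  B→C c: FOLLOW(C) ⊇ FIRST(c) = {c}; new: +{c}
  B→c C C: FOLLOW(C) ⊇ FIRST(C) = {a,b,c}; new: +{a,b}
  C→B: FOLLOW(B) ⊇ FOLLOW(C) ⊇ {a,b,c}; new: +{a,b,c}
  C→S: FOLLOW(S) ⊇ FOLLOW(C) ⊇ {a,b,c}; new: +{a,b,c}
  S→b A: FOLLOW(A) ⊇ FOLLOW(S) ⊇ {$,a,b,c}; new: +{$,a,b,c}
  S→b B: FOLLOW(B) ⊇ FOLLOW(S) ⊇ {$,a,b,c}; new: +{$}
  S: {$,a,b,c}  A: {$,a,b,c}  B: {$,a,b,c}  C: {a,b,c}
[2]
  B→c C C: FOLLOW(C) ⊇ FOLLOW(B) ⊇ {$,a,b,c}; new: +{$}
  S: {$,a,b,c}  A: {$,a,b,c}  B: {$,a,b,c}  C: {$,a,b,c}
[3] done
  S: {$,a,b,c}  A: {$,a,b,c}  B: {$,a,b,c}  C: {$,a,b,c}

FOLLOW(C) = ["$", "a", "b", "c"]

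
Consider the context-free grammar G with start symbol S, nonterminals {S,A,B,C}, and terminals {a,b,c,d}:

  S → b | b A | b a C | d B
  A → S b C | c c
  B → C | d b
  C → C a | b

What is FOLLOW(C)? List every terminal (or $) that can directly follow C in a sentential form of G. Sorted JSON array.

FIRST sets, iterate to fixpoint:
pass 1:
  A via A→c c: +{c}
  B via B→d b: +{d}
  C via C→b: +{b}
  S via S→b: +{b}
  S via S→d B: +{d}
  FIRST[S]={b,d}  FIRST[A]={c}  FIRST[B]={d}  FIRST[C]={b}
pass 2:
  A via A→S b C: +{b,d}
  B via B→C: +{b}
  FIRST[S]={b,d}  FIRST[A]={b,c,d}  FIRST[B]={b,d}  FIRST[C]={b}
pass 3: (no change)
  FIRST[S]={b,d}  FIRST[A]={b,c,d}  FIRST[B]={b,d}  FIRST[C]={b}

Compute FOLLOW by fixpoint:
seed FOLLOW(S) with $
iter 1:
  A→S b C: FOLLOW(S) ⊇ FIRST(b) = {b}; new: +{b}
  C→C a: FOLLOW(C) ⊇ FIRST(a) = {a}; new: +{a}
  S→b A: FOLLOW(A) ⊇ FOLLOW(S) ⊇ {$,b}; new: +{$,b}
  S→b a C: FOLLOW(C) ⊇ FOLLOW(S) ⊇ {$,b}; new: +{$,b}
  S→d B: FOLLOW(B) ⊇ FOLLOW(S) ⊇ {$,b}; new: +{$,b}
  S: {$,b}  A: {$,b}  B: {$,b}  C: {$,a,b}
iter 2: — fixpoint
  S: {$,b}  A: {$,b}  B: {$,b}  C: {$,a,b}

FOLLOW(C) = ["$", "a", "b"]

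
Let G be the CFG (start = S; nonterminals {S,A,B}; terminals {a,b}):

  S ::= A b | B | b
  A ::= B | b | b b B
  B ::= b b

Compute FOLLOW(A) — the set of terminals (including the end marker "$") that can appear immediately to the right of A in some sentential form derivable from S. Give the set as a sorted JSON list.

FIRST sets, iterate to fixpoint:
[1]
  A via A→b: +{b}
  B via B→b b: +{b}
  S via S→A b: +{b}
  S: {b}  A: {b}  B: {b}
[2] — fixpoint
  S: {b}  A: {b}  B: {b}

FOLLOW iteration:
initialize: $ ∈ FOLLOW(S)
iter 1:
  S→A b: FOLLOW(A) ⊇ FIRST(b) = {b}; new: +{b}
  S→B: FOLLOW(B) ⊇ FOLLOW(S) ⊇ {$}; new: +{$}
  FOLLOW(S)={$}  FOLLOW(A)={b}  FOLLOW(B)={$}
iter 2:
  A→B: FOLLOW(B) ⊇ FOLLOW(A) ⊇ {b}; new: +{b}
  FOLLOW(S)={$}  FOLLOW(A)={b}  FOLLOW(B)={$,b}
iter 3: (stable)
  FOLLOW(S)={$}  FOLLOW(A)={b}  FOLLOW(B)={$,b}

FOLLOW(A) = ["b"]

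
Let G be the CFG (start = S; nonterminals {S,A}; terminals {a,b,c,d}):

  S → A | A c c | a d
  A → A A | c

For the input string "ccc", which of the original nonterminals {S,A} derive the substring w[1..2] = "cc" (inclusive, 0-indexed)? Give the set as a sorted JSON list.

Convert to CNF:
  S -> A A | A X3 | T1 T2 | c
  A -> A A | c
  T0 -> c
  T1 -> a
  T2 -> d
  X3 -> T0 T0

CYK fill, restricted to cells inside w[1..2]:
  cell(1,1) c: {A,S,T0}  orig:{A,S}
  cell(2,2) c: {A,S,T0}  orig:{A,S}
  cell(1,2) cc: {A,S,X3}  orig:{A,S}

Original NTs in T[1,2] deriving "cc": ["A", "S"]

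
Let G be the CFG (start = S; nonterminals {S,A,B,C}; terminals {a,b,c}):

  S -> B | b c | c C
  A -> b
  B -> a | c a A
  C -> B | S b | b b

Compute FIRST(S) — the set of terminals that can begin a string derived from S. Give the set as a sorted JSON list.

FIRST sets, iterate to fixpoint:
round 1:
  A via A→b: +{b}
  B via B→a: +{a}
  B via B→c a A: +{c}
  C via C→B: +{a,c}
  C via C→b b: +{b}
  S via S→B: +{a,c}
  S via S→b c: +{b}
  FIRST[S]={a,b,c}  FIRST[A]={b}  FIRST[B]={a,c}  FIRST[C]={a,b,c}
round 2: — fixpoint
  FIRST[S]={a,b,c}  FIRST[A]={b}  FIRST[B]={a,c}  FIRST[C]={a,b,c}

FIRST(S) = ["a", "b", "c"]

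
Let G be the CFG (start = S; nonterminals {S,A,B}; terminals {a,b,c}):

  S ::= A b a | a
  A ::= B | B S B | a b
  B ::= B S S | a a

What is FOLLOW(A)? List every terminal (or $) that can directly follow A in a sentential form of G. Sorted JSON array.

Compute FIRST by fixpoint:
[1]
  A via A→a b: +{a}
  B via B→a a: +{a}
  S via S→A b a: +{a}
  S: {a}  A: {a}  B: {a}
[2] done
  S: {a}  A: {a}  B: {a}

Compute FOLLOW by fixpoint:
FOLLOW(S) := {$}
[1]
  A→B S B: FOLLOW(B) ⊇ FIRST(S) = {a}; new: +{a}
  A→B S B: FOLLOW(S) ⊇ FIRST(B) = {a}; new: +{a}
  S→A b a: FOLLOW(A) ⊇ FIRST(b) = {b}; new: +{b}
  S: {$,a}  A: {b}  B: {a}
[2]
  A→B: FOLLOW(B) ⊇ FOLLOW(A) ⊇ {b}; new: +{b}
  B→B S S: FOLLOW(S) ⊇ FOLLOW(B) ⊇ {a,b}; new: +{b}
  S: {$,a,b}  A: {b}  B: {a,b}
[3] (no change)
  S: {$,a,b}  A: {b}  B: {a,b}

FOLLOW(A) = ["b"]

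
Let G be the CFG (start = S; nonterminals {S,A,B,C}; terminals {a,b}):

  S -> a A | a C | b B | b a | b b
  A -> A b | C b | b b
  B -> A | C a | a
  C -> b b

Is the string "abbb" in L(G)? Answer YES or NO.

CNF form of G:
  S -> T0 B | T0 T0 | T0 T1 | T1 A | T1 C
  A -> A T0 | C T0 | T0 T0
  B -> A T0 | C T0 | C T1 | T0 T0 | a
  C -> T0 T0
  T0 -> b
  T1 -> a

Fill CYK table bottom-up:
  cell(0,0) a: {B,T1}  orig:{B}
  cell(1,1) b: {T0}  orig:{}
  cell(2,2) b: {T0}  orig:{}
  cell(3,3) b: {T0}  orig:{}
  cell(0,1) ab: ∅
  cell(1,2) bb: {A,B,C,S}
  cell(2,3) bb: {A,B,C,S}
  cell(0,2) abb: {S}
  cell(1,3) bbb: {A,B,S}
  cell(0,3) abbb: {S}

S ∈ T[0,3] ⇒ YES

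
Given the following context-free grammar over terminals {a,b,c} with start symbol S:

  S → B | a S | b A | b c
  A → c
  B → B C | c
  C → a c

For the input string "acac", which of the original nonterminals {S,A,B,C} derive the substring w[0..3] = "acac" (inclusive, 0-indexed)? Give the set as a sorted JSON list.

Convert to CNF:
  S -> B C | T0 S | T2 A | T2 T1 | c
  A -> c
  B -> B C | c
  C -> T0 T1
  T0 -> a
  T1 -> c
  T2 -> b

CYK fill — only the sub-triangle for w[0..3]:
  cell(0,0) a: {T0}  orig:{}
  cell(1,1) c: {A,B,S,T1}  orig:{A,B,S}
  cell(2,2) a: {T0}  orig:{}
  cell(3,3) c: {A,B,S,T1}  orig:{A,B,S}
  cell(0,1) ac: {C,S}
  cell(1,2) ca: ∅
  cell(2,3) ac: {C,S}
  cell(0,2) aca: ∅
  cell(1,3) cac: {B,S}
  cell(0,3) acac: {S}

Original NTs in T[0,3] deriving "acac": ["S"]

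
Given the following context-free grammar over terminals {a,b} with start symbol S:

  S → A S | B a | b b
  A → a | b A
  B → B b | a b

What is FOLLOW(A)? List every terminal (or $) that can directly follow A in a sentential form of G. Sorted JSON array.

FIRST sets, iterate to fixpoint:
round 1:
  A via A→a: +{a}
  A via A→b A: +{b}
  B via B→a b: +{a}
  S via S→A S: +{a,b}
  FIRST(S)={a,b}  FIRST(A)={a,b}  FIRST(B)={a}
round 2: — fixpoint
  FIRST(S)={a,b}  FIRST(A)={a,b}  FIRST(B)={a}

FOLLOW iteration:
seed FOLLOW(S) with $
[1]
  B→B b: FOLLOW(B) ⊇ FIRST(b) = {b}; new: +{b}
  S→A S: FOLLOW(A) ⊇ FIRST(S) = {a,b}; new: +{a,b}
  S→B a: FOLLOW(B) ⊇ FIRST(a) = {a}; new: +{a}
  FOLLOW(S)={$}  FOLLOW(A)={a,b}  FOLLOW(B)={a,b}
[2] — fixpoint
  FOLLOW(S)={$}  FOLLOW(A)={a,b}  FOLLOW(B)={a,b}

FOLLOW(A) = ["a", "b"]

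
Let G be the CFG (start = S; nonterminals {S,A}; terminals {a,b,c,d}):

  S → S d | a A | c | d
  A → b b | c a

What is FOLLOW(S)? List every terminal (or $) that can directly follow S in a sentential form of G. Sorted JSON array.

Compute FIRST by fixpoint:
round 1:
  A via A→b b: +{b}
  A via A→c a: +{c}
  S via S→a A: +{a}
  S via S→c: +{c}
  S via S→d: +{d}
  S: {a,c,d}  A: {b,c}
round 2: (stable)
  S: {a,c,d}  A: {b,c}

FOLLOW sets:
initialize: $ ∈ FOLLOW(S)
pass 1:
  S→S d: FOLLOW(S) ⊇ FIRST(d) = {d}; new: +{d}
  S→a A: FOLLOW(A) ⊇ FOLLOW(S) ⊇ {$,d}; new: +{$,d}
  FOLLOW[S]={$,d}  FOLLOW[A]={$,d}
pass 2: (no change)
  FOLLOW[S]={$,d}  FOLLOW[A]={$,d}

FOLLOW(S) = ["$", "d"]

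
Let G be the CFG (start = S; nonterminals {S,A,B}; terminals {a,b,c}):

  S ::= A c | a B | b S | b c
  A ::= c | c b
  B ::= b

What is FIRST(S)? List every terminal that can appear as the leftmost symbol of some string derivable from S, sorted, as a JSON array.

FIRST sets, iterate to fixpoint:
pass 1:
  A via A→c: +{c}
  B via B→b: +{b}
  S via S→A c: +{c}
  S via S→a B: +{a}
  S via S→b S: +{b}
  S: {a,b,c}  A: {c}  B: {b}
pass 2: (no change)
  S: {a,b,c}  A: {c}  B: {b}

FIRST(S) = ["a", "b", "c"]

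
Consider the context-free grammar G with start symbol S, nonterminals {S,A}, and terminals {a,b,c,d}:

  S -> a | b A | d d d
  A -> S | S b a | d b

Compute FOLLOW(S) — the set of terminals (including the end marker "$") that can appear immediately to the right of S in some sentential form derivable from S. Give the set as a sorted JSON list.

FIRST iteration:
round 1:
  A via A→d b: +{d}
  S via S→a: +{a}
  S via S→b A: +{b}
  S via S→d d d: +{d}
  FIRST[S]={a,b,d}  FIRST[A]={d}
round 2:
  A via A→S: +{a,b}
  FIRST[S]={a,b,d}  FIRST[A]={a,b,d}
round 3: done
  FIRST[S]={a,b,d}  FIRST[A]={a,b,d}

Compute FOLLOW by fixpoint:
initialize: $ ∈ FOLLOW(S)
pass 1:
  A→S b a: FOLLOW(S) ⊇ FIRST(b) = {b}; new: +{b}
  S→b A: FOLLOW(A) ⊇ FOLLOW(S) ⊇ {$,b}; new: +{$,b}
  FOLLOW(S)={$,b}  FOLLOW(A)={$,b}
pass 2: (no change)
  FOLLOW(S)={$,b}  FOLLOW(A)={$,b}

FOLLOW(S) = ["$", "b"]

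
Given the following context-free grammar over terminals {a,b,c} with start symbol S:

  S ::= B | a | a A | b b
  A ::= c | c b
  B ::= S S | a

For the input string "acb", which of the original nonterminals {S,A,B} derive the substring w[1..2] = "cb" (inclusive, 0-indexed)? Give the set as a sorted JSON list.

CNF form of G:
  S -> S S | T1 T1 | T2 A | a
  A -> T0 T1 | c
  B -> S S | a
  T0 -> c
  T1 -> b
  T2 -> a

CYK fill — only the sub-triangle for w[1..2]:
  [1..1]={A,T0}  "c"  orig:{A}
  [2..2]={T1}  "b"  orig:{}
  [1..2]={A}  "cb"

Original NTs in T[1,2] deriving "cb": ["A"]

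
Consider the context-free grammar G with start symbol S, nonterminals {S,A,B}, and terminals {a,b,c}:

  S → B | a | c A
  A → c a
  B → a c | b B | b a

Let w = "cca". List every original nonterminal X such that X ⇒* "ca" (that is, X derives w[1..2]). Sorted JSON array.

Convert to CNF:
  S -> T0 A | T1 T0 | T2 B | T2 T1 | a
  A -> T0 T1
  B -> T1 T0 | T2 B | T2 T1
  T0 -> c
  T1 -> a
  T2 -> b

CYK fill — only the sub-triangle for w[1..2]:
  T[1,1] 'c' = {T0}  orig:{}
  T[2,2] 'a' = {S,T1}  orig:{S}
  T[1,2] 'ca' = {A}

Original NTs in T[1,2] deriving "ca": ["A"]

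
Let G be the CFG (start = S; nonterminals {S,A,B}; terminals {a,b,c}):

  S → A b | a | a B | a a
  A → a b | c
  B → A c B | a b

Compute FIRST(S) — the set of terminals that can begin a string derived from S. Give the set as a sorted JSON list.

FIRST iteration:
[1]
  A via A→a b: +{a}
  A via A→c: +{c}
  B via B→A c B: +{a,c}
  S via S→A b: +{a,c}
  S: {a,c}  A: {a,c}  B: {a,c}
[2] done
  S: {a,c}  A: {a,c}  B: {a,c}

FIRST(S) = ["a", "c"]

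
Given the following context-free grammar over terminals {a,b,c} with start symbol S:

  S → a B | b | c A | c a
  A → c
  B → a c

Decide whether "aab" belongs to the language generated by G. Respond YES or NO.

Convert to CNF:
  S -> T0 B | T1 A | T1 T0 | b
  A -> c
  B -> T0 T1
  T0 -> a
  T1 -> c

CYK fill:
  cell(0,0) a: {T0}  orig:{}
  cell(1,1) a: {T0}  orig:{}
  cell(2,2) b: {S}
  cell(0,1) aa: ∅
  cell(1,2) ab: ∅
  cell(0,2) aab: ∅

S ∉ T[0,2] ⇒ NO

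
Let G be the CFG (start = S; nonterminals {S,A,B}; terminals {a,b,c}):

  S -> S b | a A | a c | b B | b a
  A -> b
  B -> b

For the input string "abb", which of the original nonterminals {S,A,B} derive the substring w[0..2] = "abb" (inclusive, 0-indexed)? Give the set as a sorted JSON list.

CNF form of G:
  S -> S T0 | T0 B | T0 T1 | T1 A | T1 T2
  A -> b
  B -> b
  T0 -> b
  T1 -> a
  T2 -> c

CYK fill (cells [i..j] with 0 ≤ i ≤ j ≤ 2 only):
  [0..0]={T1}  "a"  orig:{}
  [1..1]={A,B,T0}  "b"  orig:{A,B}
  [2..2]={A,B,T0}  "b"  orig:{A,B}
  [0..1]={S}  "ab"
  [1..2]={S}  "bb"
  [0..2]={S}  "abb"

Original NTs in T[0,2] deriving "abb": ["S"]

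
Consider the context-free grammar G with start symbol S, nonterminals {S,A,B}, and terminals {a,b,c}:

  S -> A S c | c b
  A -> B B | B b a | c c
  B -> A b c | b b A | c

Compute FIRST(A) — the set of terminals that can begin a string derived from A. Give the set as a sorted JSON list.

FIRST iteration:
[1]
  A via A→c c: +{c}
  B via B→A b c: +{c}
  B via B→b b A: +{b}
  S via S→A S c: +{c}
  FIRST(S)={c}  FIRST(A)={c}  FIRST(B)={b,c}
[2]
  A via A→B B: +{b}
  S via S→A S c: +{b}
  FIRST(S)={b,c}  FIRST(A)={b,c}  FIRST(B)={b,c}
[3] (stable)
  FIRST(S)={b,c}  FIRST(A)={b,c}  FIRST(B)={b,c}

FIRST(A) = ["b", "c"]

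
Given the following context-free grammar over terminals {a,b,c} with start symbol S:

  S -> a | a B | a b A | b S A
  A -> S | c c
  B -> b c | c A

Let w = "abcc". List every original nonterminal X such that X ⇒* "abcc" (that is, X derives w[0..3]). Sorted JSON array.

Convert to CNF:
  S -> T0 B | T0 X5 | T1 X6 | a
  A -> T0 B | T0 X3 | T1 X4 | T2 T2 | a
  B -> T1 T2 | T2 A
  T0 -> a
  T1 -> b
  T2 -> c
  X3 -> T1 A
  X4 -> S A
  X5 -> T1 A
  X6 -> S A

CYK table (by increasing span) (cells [i..j] with 0 ≤ i ≤ j ≤ 3 only):
  [0..0]={A,S,T0}  "a"  orig:{A,S}
  [1..1]={T1}  "b"  orig:{}
  [2..2]={T2}  "c"  orig:{}
  [3..3]={T2}  "c"  orig:{}
  [0..1]=∅  "ab"
  [1..2]={B}  "bc"
  [2..3]={A}  "cc"
  [0..2]={A,S}  "abc"
  [1..3]={X3,X5}  "bcc"  orig:{}
  [0..3]={A,S}  "abcc"

Original NTs in T[0,3] deriving "abcc": ["A", "S"]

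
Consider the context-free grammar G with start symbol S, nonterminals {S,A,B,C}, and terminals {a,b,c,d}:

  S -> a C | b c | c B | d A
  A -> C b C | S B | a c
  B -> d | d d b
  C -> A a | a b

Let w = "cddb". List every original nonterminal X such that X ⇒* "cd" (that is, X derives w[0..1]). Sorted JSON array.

CNF form of G:
  S -> T0 T2 | T1 C | T2 B | T3 A
  A -> C X4 | S B | T1 T2
  B -> T3 X5 | d
  C -> A T1 | T1 T0
  T0 -> b
  T1 -> a
  T2 -> c
  T3 -> d
  X4 -> T0 C
  X5 -> T3 T0

CYK fill (cells [i..j] with 0 ≤ i ≤ j ≤ 1 only):
  T[0,0] 'c' = {T2}  orig:{}
  T[1,1] 'd' = {B,T3}  orig:{B}
  T[0,1] 'cd' = {S}

Original NTs in T[0,1] deriving "cd": ["S"]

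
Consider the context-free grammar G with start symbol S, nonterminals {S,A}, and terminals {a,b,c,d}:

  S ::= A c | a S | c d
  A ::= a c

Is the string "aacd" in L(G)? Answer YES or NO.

CNF form of G:
  S -> A T1 | T0 S | T1 T2
  A -> T0 T1
  T0 -> a
  T1 -> c
  T2 -> d

CYK fill:
  cell(0,0) a: {T0}  orig:{}
  cell(1,1) a: {T0}  orig:{}
  cell(2,2) c: {T1}  orig:{}
  cell(3,3) d: {T2}  orig:{}
  cell(0,1) aa: ∅
  cell(1,2) ac: {A}
  cell(2,3) cd: {S}
  cell(0,2) aac: ∅
  cell(1,3) acd: {S}
  cell(0,3) aacd: {S}

S ∈ T[0,3] ⇒ YES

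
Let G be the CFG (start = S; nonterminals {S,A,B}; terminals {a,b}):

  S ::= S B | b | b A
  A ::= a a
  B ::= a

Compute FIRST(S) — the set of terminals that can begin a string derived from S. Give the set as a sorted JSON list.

FIRST iteration:
iter 1:
  A via A→a a: +{a}
  B via B→a: +{a}
  S via S→b: +{b}
  FIRST[S]={b}  FIRST[A]={a}  FIRST[B]={a}
iter 2: — fixpoint
  FIRST[S]={b}  FIRST[A]={a}  FIRST[B]={a}

FIRST(S) = ["b"]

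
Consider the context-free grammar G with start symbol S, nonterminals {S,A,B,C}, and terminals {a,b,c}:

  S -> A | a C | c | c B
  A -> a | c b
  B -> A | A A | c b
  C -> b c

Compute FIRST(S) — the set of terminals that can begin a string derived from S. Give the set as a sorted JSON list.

Compute FIRST by fixpoint:
iter 1:
  A via A→a: +{a}
  A via A→c b: +{c}
  B via B→A: +{a,c}
  C via C→b c: +{b}
  S via S→A: +{a,c}
  FIRST(S)={a,c}  FIRST(A)={a,c}  FIRST(B)={a,c}  FIRST(C)={b}
iter 2: (no change)
  FIRST(S)={a,c}  FIRST(A)={a,c}  FIRST(B)={a,c}  FIRST(C)={b}

FIRST(S) = ["a", "c"]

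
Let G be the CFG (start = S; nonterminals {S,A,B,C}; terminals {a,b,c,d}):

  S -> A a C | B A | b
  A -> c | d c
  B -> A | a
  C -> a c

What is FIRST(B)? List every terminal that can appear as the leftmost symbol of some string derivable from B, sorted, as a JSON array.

FIRST sets, iterate to fixpoint:
round 1:
  A via A→c: +{c}
  A via A→d c: +{d}
  B via B→A: +{c,d}
  B via B→a: +{a}
  C via C→a c: +{a}
  S via S→A a C: +{c,d}
  S via S→B A: +{a}
  S via S→b: +{b}
  S: {a,b,c,d}  A: {c,d}  B: {a,c,d}  C: {a}
round 2: — fixpoint
  S: {a,b,c,d}  A: {c,d}  B: {a,c,d}  C: {a}

FIRST(B) = ["a", "c", "d"]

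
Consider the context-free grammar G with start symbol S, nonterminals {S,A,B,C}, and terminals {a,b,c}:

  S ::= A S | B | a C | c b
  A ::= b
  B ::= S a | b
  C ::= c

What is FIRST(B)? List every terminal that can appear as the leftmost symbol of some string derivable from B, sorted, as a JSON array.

Compute FIRST by fixpoint:
iter 1:
  A via A→b: +{b}
  B via B→b: +{b}
  C via C→c: +{c}
  S via S→A S: +{b}
  S via S→a C: +{a}
  S via S→c b: +{c}
  FIRST(S)={a,b,c}  FIRST(A)={b}  FIRST(B)={b}  FIRST(C)={c}
iter 2:
  B via B→S a: +{a,c}
  FIRST(S)={a,b,c}  FIRST(A)={b}  FIRST(B)={a,b,c}  FIRST(C)={c}
iter 3: (stable)
  FIRST(S)={a,b,c}  FIRST(A)={b}  FIRST(B)={a,b,c}  FIRST(C)={c}

FIRST(B) = ["a", "b", "c"]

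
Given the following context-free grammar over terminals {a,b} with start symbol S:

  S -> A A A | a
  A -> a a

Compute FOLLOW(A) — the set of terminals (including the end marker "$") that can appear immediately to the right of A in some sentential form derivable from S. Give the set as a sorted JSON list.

FIRST iteration:
[1]
  A via A→a a: +{a}
  S via S→A A A: +{a}
  S: {a}  A: {a}
[2] — fixpoint
  S: {a}  A: {a}

Compute FOLLOW by fixpoint:
seed FOLLOW(S) with $
round 1:
  S→A A A: FOLLOW(A) ⊇ FIRST(A) = {a}; new: +{a}
  S→A A A: FOLLOW(A) ⊇ FOLLOW(S) ⊇ {$}; new: +{$}
  FOLLOW(S)={$}  FOLLOW(A)={$,a}
round 2: done
  FOLLOW(S)={$}  FOLLOW(A)={$,a}

FOLLOW(A) = ["$", "a"]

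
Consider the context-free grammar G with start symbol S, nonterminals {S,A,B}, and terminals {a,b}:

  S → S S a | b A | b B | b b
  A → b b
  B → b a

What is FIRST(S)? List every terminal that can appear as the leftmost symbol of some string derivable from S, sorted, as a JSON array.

FIRST sets, iterate to fixpoint:
pass 1:
  A via A→b b: +{b}
  B via B→b a: +{b}
  S via S→b A: +{b}
  FIRST[S]={b}  FIRST[A]={b}  FIRST[B]={b}
pass 2: — fixpoint
  FIRST[S]={b}  FIRST[A]={b}  FIRST[B]={b}

FIRST(S) = ["b"]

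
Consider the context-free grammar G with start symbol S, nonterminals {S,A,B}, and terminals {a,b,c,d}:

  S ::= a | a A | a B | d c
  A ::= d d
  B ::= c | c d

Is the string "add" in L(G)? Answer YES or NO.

CNF form of G:
  S -> T0 T1 | T2 A | T2 B | a
  A -> T0 T0
  B -> T1 T0 | c
  T0 -> d
  T1 -> c
  T2 -> a

CYK table (by increasing span):
  T[0,0] 'a' = {S,T2}  orig:{S}
  T[1,1] 'd' = {T0}  orig:{}
  T[2,2] 'd' = {T0}  orig:{}
  T[0,1] 'ad' = ∅
  T[1,2] 'dd' = {A}
  T[0,2] 'add' = {S}

S ∈ T[0,2] ⇒ YES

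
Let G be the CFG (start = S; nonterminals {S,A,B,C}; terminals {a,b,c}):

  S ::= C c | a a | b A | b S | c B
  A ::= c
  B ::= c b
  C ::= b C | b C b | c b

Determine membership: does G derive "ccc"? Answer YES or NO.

CNF form of G:
  S -> C T0 | T0 B | T1 A | T1 S | T2 T2
  A -> c
  B -> T0 T1
  C -> T0 T1 | T1 C | T1 X3
  T0 -> c
  T1 -> b
  T2 -> a
  X3 -> C T1

CYK table (by increasing span):
  [0..0]={A,T0}  "c"  orig:{A}
  [1..1]={A,T0}  "c"  orig:{A}
  [2..2]={A,T0}  "c"  orig:{A}
  [0..1]=∅  "cc"
  [1..2]=∅  "cc"
  [0..2]=∅  "ccc"

S ∉ T[0,2] ⇒ NO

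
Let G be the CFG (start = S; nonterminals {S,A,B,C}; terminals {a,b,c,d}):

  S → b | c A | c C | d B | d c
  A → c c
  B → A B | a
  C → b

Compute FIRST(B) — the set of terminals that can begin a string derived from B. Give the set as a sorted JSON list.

FIRST iteration:
[1]
  A via A→c c: +{c}
  B via B→A B: +{c}
  B via B→a: +{a}
  C via C→b: +{b}
  S via S→b: +{b}
  S via S→c A: +{c}
  S via S→d B: +{d}
  S: {b,c,d}  A: {c}  B: {a,c}  C: {b}
[2] (stable)
  S: {b,c,d}  A: {c}  B: {a,c}  C: {b}

FIRST(B) = ["a", "c"]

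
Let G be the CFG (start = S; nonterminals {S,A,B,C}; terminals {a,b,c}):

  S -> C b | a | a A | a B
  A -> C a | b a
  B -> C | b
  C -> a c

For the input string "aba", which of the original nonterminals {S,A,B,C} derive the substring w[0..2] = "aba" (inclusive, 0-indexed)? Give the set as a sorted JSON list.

CNF form of G:
  S -> C T1 | T0 A | T0 B | a
  A -> C T0 | T1 T0
  B -> T0 T2 | b
  C -> T0 T2
  T0 -> a
  T1 -> b
  T2 -> c

CYK table (by increasing span), restricted to cells inside w[0..2]:
  T[0,0] 'a' = {S,T0}  orig:{S}
  T[1,1] 'b' = {B,T1}  orig:{B}
  T[2,2] 'a' = {S,T0}  orig:{S}
  T[0,1] 'ab' = {S}
  T[1,2] 'ba' = {A}
  T[0,2] 'aba' = {S}

Original NTs in T[0,2] deriving "aba": ["S"]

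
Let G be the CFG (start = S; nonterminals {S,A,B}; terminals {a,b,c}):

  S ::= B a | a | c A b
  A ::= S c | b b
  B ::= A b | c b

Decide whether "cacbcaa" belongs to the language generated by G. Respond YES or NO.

CNF form of G:
  S -> B T2 | T0 X3 | a
  A -> S T0 | T1 T1
  B -> A T1 | T0 T1
  T0 -> c
  T1 -> b
  T2 -> a
  X3 -> A T1

CYK fill:
  cell(0,0) c: {T0}  orig:{}
  cell(1,1) a: {S,T2}  orig:{S}
  cell(2,2) c: {T0}  orig:{}
  cell(3,3) b: {T1}  orig:{}
  cell(4,4) c: {T0}  orig:{}
  cell(5,5) a: {S,T2}  orig:{S}
  cell(6,6) a: {S,T2}  orig:{S}
  cell(0,1) ca: ∅
  cell(1,2) ac: {A}
  cell(2,3) cb: {B}
  cell(3,4) bc: ∅
  cell(4,5) ca: ∅
  cell(5,6) aa: ∅
  cell(0,2) cac: ∅
  cell(1,3) acb: {B,X3}  orig:{B}
  cell(2,4) cbc: ∅
  cell(3,5) bca: ∅
  cell(4,6) caa: ∅
  cell(0,3) cacb: {S}
  cell(1,4) acbc: ∅
  cell(2,5) cbca: ∅
  cell(3,6) bcaa: ∅
  cell(0,4) cacbc: {A}
  cell(1,5) acbca: ∅
  cell(2,6) cbcaa: ∅
  cell(0,5) cacbca: ∅
  cell(1,6) acbcaa: ∅
  cell(0,6) cacbcaa: ∅

S ∉ T[0,6] ⇒ NO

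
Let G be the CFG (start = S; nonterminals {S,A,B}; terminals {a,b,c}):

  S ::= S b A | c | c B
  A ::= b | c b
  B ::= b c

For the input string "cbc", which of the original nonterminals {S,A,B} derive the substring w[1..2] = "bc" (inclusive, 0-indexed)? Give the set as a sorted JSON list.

CNF form of G:
  S -> S X2 | T0 B | c
  A -> T0 T1 | b
  B -> T1 T0
  T0 -> c
  T1 -> b
  X2 -> T1 A

CYK table (by increasing span) — only the sub-triangle for w[1..2]:
  T[1,1] 'b' = {A,T1}  orig:{A}
  T[2,2] 'c' = {S,T0}  orig:{S}
  T[1,2] 'bc' = {B}

Original NTs in T[1,2] deriving "bc": ["B"]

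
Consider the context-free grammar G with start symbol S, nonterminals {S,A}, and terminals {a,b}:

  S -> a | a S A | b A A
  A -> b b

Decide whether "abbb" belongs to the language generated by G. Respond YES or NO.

CNF form of G:
  S -> T0 X3 | T1 X2 | a
  A -> T0 T0
  T0 -> b
  T1 -> a
  X2 -> S A
  X3 -> A A

CYK table (by increasing span):
  T[0,0] 'a' = {S,T1}  orig:{S}
  T[1,1] 'b' = {T0}  orig:{}
  T[2,2] 'b' = {T0}  orig:{}
  T[3,3] 'b' = {T0}  orig:{}
  T[0,1] 'ab' = ∅
  T[1,2] 'bb' = {A}
  T[2,3] 'bb' = {A}
  T[0,2] 'abb' = {X2}  orig:{}
  T[1,3] 'bbb' = ∅
  T[0,3] 'abbb' = ∅

S ∉ T[0,3] ⇒ NO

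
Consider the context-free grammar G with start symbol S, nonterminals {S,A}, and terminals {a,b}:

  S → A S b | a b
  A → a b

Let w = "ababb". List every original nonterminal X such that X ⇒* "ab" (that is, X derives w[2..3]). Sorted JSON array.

CNF form of G:
  S -> A X2 | T0 T1
  A -> T0 T1
  T0 -> a
  T1 -> b
  X2 -> S T1

CYK fill, restricted to cells inside w[2..3]:
  [2..2]={T0}  "a"  orig:{}
  [3..3]={T1}  "b"  orig:{}
  [2..3]={A,S}  "ab"

Original NTs in T[2,3] deriving "ab": ["A", "S"]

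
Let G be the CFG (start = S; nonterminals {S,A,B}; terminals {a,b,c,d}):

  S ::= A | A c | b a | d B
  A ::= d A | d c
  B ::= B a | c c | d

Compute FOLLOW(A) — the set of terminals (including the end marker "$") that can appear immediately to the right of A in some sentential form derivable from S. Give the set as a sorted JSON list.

FIRST sets, iterate to fixpoint:
round 1:
  A via A→d A: +{d}
  B via B→c c: +{c}
  B via B→d: +{d}
  S via S→A: +{d}
  S via S→b a: +{b}
  S: {b,d}  A: {d}  B: {c,d}
round 2: — fixpoint
  S: {b,d}  A: {d}  B: {c,d}

Compute FOLLOW by fixpoint:
FOLLOW(S) := {$}
[1]
  B→B a: FOLLOW(B) ⊇ FIRST(a) = {a}; new: +{a}
  S→A: FOLLOW(A) ⊇ FOLLOW(S) ⊇ {$}; new: +{$}
  S→A c: FOLLOW(A) ⊇ FIRST(c) = {c}; new: +{c}
  S→d B: FOLLOW(B) ⊇ FOLLOW(S) ⊇ {$}; new: +{$}
  FOLLOW(S)={$}  FOLLOW(A)={$,c}  FOLLOW(B)={$,a}
[2] — fixpoint
  FOLLOW(S)={$}  FOLLOW(A)={$,c}  FOLLOW(B)={$,a}

FOLLOW(A) = ["$", "c"]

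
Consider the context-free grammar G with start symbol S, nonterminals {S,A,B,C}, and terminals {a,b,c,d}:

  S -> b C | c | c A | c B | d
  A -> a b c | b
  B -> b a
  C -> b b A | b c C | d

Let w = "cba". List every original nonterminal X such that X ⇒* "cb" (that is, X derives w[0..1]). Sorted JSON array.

Convert to CNF:
  S -> T1 C | T2 A | T2 B | c | d
  A -> T0 X3 | b
  B -> T1 T0
  C -> T1 X4 | T1 X5 | d
  T0 -> a
  T1 -> b
  T2 -> c
  X3 -> T1 T2
  X4 -> T1 A
  X5 -> T2 C

CYK table (by increasing span) (cells [i..j] with 0 ≤ i ≤ j ≤ 1 only):
  cell(0,0) c: {S,T2}  orig:{S}
  cell(1,1) b: {A,T1}  orig:{A}
  cell(0,1) cb: {S}

Original NTs in T[0,1] deriving "cb": ["S"]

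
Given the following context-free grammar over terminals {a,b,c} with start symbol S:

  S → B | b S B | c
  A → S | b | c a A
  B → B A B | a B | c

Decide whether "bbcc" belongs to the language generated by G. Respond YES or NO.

CNF form of G:
  S -> B X7 | T0 B | T1 X8 | c
  A -> B X3 | T0 B | T1 X4 | T2 X5 | b | c
  B -> B X6 | T0 B | c
  T0 -> a
  T1 -> b
  T2 -> c
  X3 -> A B
  X4 -> S B
  X5 -> T0 A
  X6 -> A B
  X7 -> A B
  X8 -> S B

CYK table (by increasing span):
  cell(0,0) b: {A,T1}  orig:{A}
  cell(1,1) b: {A,T1}  orig:{A}
  cell(2,2) c: {A,B,S,T2}  orig:{A,B,S}
  cell(3,3) c: {A,B,S,T2}  orig:{A,B,S}
  cell(0,1) bb: ∅
  cell(1,2) bc: {X3,X6,X7}  orig:{}
  cell(2,3) cc: {X3,X4,X6,X7,X8}  orig:{}
  cell(0,2) bbc: ∅
  cell(1,3) bcc: {A,S}
  cell(0,3) bbcc: ∅

S ∉ T[0,3] ⇒ NO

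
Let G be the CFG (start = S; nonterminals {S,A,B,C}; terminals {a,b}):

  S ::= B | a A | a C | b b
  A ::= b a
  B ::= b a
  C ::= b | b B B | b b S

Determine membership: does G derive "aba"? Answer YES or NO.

CNF form of G:
  S -> T0 T0 | T0 T1 | T1 A | T1 C
  A -> T0 T1
  B -> T0 T1
  C -> T0 X2 | T0 X3 | b
  T0 -> b
  T1 -> a
  X2 -> B B
  X3 -> T0 S

CYK table (by increasing span):
  T[0,0] 'a' = {T1}  orig:{}
  T[1,1] 'b' = {C,T0}  orig:{C}
  T[2,2] 'a' = {T1}  orig:{}
  T[0,1] 'ab' = {S}
  T[1,2] 'ba' = {A,B,S}
  T[0,2] 'aba' = {S}

S ∈ T[0,2] ⇒ YES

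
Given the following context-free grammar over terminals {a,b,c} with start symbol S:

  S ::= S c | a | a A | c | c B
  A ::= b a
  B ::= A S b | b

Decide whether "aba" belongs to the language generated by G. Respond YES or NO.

CNF form of G:
  S -> S T2 | T1 A | T2 B | a | c
  A -> T0 T1
  B -> A X3 | b
  T0 -> b
  T1 -> a
  T2 -> c
  X3 -> S T0

CYK fill:
  [0..0]={S,T1}  "a"  orig:{S}
  [1..1]={B,T0}  "b"  orig:{B}
  [2..2]={S,T1}  "a"  orig:{S}
  [0..1]={X3}  "ab"  orig:{}
  [1..2]={A}  "ba"
  [0..2]={S}  "aba"

S ∈ T[0,2] ⇒ YES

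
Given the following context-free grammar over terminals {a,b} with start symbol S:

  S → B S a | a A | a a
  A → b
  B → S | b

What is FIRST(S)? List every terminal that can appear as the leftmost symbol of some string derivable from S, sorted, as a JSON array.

FIRST sets, iterate to fixpoint:
round 1:
  A via A→b: +{b}
  B via B→b: +{b}
  S via S→B S a: +{b}
  S via S→a A: +{a}
  FIRST(S)={a,b}  FIRST(A)={b}  FIRST(B)={b}
round 2:
  B via B→S: +{a}
  FIRST(S)={a,b}  FIRST(A)={b}  FIRST(B)={a,b}
round 3: — fixpoint
  FIRST(S)={a,b}  FIRST(A)={b}  FIRST(B)={a,b}

FIRST(S) = ["a", "b"]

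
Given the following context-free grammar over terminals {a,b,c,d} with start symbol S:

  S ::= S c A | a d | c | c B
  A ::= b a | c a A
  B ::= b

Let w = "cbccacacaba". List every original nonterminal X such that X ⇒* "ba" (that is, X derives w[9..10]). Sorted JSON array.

Convert to CNF:
  S -> S X5 | T1 T3 | T2 B | c
  A -> T0 T1 | T2 X4
  B -> b
  T0 -> b
  T1 -> a
  T2 -> c
  T3 -> d
  X4 -> T1 A
  X5 -> T2 A

Fill CYK table bottom-up, restricted to cells inside w[9..10]:
  T[9,9] 'b' = {B,T0}  orig:{B}
  T[10,10] 'a' = {T1}  orig:{}
  T[9,10] 'ba' = {A}

Original NTs in T[9,10] deriving "ba": ["A"]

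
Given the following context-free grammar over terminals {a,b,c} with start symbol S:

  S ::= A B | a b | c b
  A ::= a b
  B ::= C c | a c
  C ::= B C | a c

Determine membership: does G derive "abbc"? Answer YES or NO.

Convert to CNF:
  S -> A B | T0 T1 | T2 T1
  A -> T0 T1
  B -> C T2 | T0 T2
  C -> B C | T0 T2
  T0 -> a
  T1 -> b
  T2 -> c

CYK fill:
  cell(0,0) a: {T0}  orig:{}
  cell(1,1) b: {T1}  orig:{}
  cell(2,2) b: {T1}  orig:{}
  cell(3,3) c: {T2}  orig:{}
  cell(0,1) ab: {A,S}
  cell(1,2) bb: ∅
  cell(2,3) bc: ∅
  cell(0,2) abb: ∅
  cell(1,3) bbc: ∅
  cell(0,3) abbc: ∅

S ∉ T[0,3] ⇒ NO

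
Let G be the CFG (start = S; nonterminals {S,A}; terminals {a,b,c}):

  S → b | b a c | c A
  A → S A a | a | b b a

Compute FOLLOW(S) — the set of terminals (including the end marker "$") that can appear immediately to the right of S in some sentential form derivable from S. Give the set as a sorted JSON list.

FIRST iteration:
iter 1:
  A via A→a: +{a}
  A via A→b b a: +{b}
  S via S→b: +{b}
  S via S→c A: +{c}
  FIRST(S)={b,c}  FIRST(A)={a,b}
iter 2:
  A via A→S A a: +{c}
  FIRST(S)={b,c}  FIRST(A)={a,b,c}
iter 3: (no change)
  FIRST(S)={b,c}  FIRST(A)={a,b,c}

FOLLOW sets:
FOLLOW(S) := {$}
pass 1:
  A→S A a: FOLLOW(S) ⊇ FIRST(A) = {a,b,c}; new: +{a,b,c}
  A→S A a: FOLLOW(A) ⊇ FIRST(a) = {a}; new: +{a}
  S→c A: FOLLOW(A) ⊇ FOLLOW(S) ⊇ {$,a,b,c}; new: +{$,b,c}
  S: {$,a,b,c}  A: {$,a,b,c}
pass 2: (stable)
  S: {$,a,b,c}  A: {$,a,b,c}

FOLLOW(S) = ["$", "a", "b", "c"]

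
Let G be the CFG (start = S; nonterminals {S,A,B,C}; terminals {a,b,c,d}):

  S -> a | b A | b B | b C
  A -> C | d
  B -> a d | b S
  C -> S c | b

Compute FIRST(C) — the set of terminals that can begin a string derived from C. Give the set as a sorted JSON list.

FIRST iteration:
[1]
  A via A→d: +{d}
  B via B→a d: +{a}
  B via B→b S: +{b}
  C via C→b: +{b}
  S via S→a: +{a}
  S via S→b A: +{b}
  S: {a,b}  A: {d}  B: {a,b}  C: {b}
[2]
  A via A→C: +{b}
  C via C→S c: +{a}
  S: {a,b}  A: {b,d}  B: {a,b}  C: {a,b}
[3]
  A via A→C: +{a}
  S: {a,b}  A: {a,b,d}  B: {a,b}  C: {a,b}
[4] — fixpoint
  S: {a,b}  A: {a,b,d}  B: {a,b}  C: {a,b}

FIRST(C) = ["a", "b"]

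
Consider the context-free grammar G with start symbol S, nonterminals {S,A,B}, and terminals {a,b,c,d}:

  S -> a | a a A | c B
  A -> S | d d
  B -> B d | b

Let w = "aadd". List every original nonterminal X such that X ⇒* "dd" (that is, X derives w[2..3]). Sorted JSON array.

CNF form of G:
  S -> T0 X4 | T1 B | a
  A -> T0 X3 | T1 B | T2 T2 | a
  B -> B T2 | b
  T0 -> a
  T1 -> c
  T2 -> d
  X3 -> T0 A
  X4 -> T0 A

CYK fill (cells [i..j] with 2 ≤ i ≤ j ≤ 3 only):
  cell(2,2) d: {T2}  orig:{}
  cell(3,3) d: {T2}  orig:{}
  cell(2,3) dd: {A}

Original NTs in T[2,3] deriving "dd": ["A"]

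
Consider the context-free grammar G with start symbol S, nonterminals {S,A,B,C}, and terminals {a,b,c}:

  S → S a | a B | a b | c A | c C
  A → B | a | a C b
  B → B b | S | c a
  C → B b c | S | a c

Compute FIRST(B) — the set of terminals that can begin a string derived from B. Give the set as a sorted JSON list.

FIRST sets, iterate to fixpoint:
[1]
  A via A→a: +{a}
  B via B→c a: +{c}
  C via C→B b c: +{c}
  C via C→a c: +{a}
  S via S→a B: +{a}
  S via S→c A: +{c}
  FIRST[S]={a,c}  FIRST[A]={a}  FIRST[B]={c}  FIRST[C]={a,c}
[2]
  A via A→B: +{c}
  B via B→S: +{a}
  FIRST[S]={a,c}  FIRST[A]={a,c}  FIRST[B]={a,c}  FIRST[C]={a,c}
[3] (stable)
  FIRST[S]={a,c}  FIRST[A]={a,c}  FIRST[B]={a,c}  FIRST[C]={a,c}

FIRST(B) = ["a", "c"]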